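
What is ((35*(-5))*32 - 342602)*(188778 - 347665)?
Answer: 55324771174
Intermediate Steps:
((35*(-5))*32 - 342602)*(188778 - 347665) = (-175*32 - 342602)*(-158887) = (-5600 - 342602)*(-158887) = -348202*(-158887) = 55324771174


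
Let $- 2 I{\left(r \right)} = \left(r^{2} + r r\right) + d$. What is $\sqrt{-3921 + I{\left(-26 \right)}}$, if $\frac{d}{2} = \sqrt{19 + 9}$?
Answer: $\sqrt{-4597 - 2 \sqrt{7}} \approx 67.84 i$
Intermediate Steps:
$d = 4 \sqrt{7}$ ($d = 2 \sqrt{19 + 9} = 2 \sqrt{28} = 2 \cdot 2 \sqrt{7} = 4 \sqrt{7} \approx 10.583$)
$I{\left(r \right)} = - r^{2} - 2 \sqrt{7}$ ($I{\left(r \right)} = - \frac{\left(r^{2} + r r\right) + 4 \sqrt{7}}{2} = - \frac{\left(r^{2} + r^{2}\right) + 4 \sqrt{7}}{2} = - \frac{2 r^{2} + 4 \sqrt{7}}{2} = - r^{2} - 2 \sqrt{7}$)
$\sqrt{-3921 + I{\left(-26 \right)}} = \sqrt{-3921 - \left(676 + 2 \sqrt{7}\right)} = \sqrt{-4597 - 2 \sqrt{7}}$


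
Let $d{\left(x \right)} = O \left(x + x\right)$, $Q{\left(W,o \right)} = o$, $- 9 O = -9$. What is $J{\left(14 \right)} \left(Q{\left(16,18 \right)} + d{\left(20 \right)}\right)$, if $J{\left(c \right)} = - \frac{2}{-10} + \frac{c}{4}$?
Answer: $\frac{1073}{5} \approx 214.6$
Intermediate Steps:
$O = 1$ ($O = \left(- \frac{1}{9}\right) \left(-9\right) = 1$)
$d{\left(x \right)} = 2 x$ ($d{\left(x \right)} = 1 \left(x + x\right) = 1 \cdot 2 x = 2 x$)
$J{\left(c \right)} = \frac{1}{5} + \frac{c}{4}$ ($J{\left(c \right)} = \left(-2\right) \left(- \frac{1}{10}\right) + c \frac{1}{4} = \frac{1}{5} + \frac{c}{4}$)
$J{\left(14 \right)} \left(Q{\left(16,18 \right)} + d{\left(20 \right)}\right) = \left(\frac{1}{5} + \frac{1}{4} \cdot 14\right) \left(18 + 2 \cdot 20\right) = \left(\frac{1}{5} + \frac{7}{2}\right) \left(18 + 40\right) = \frac{37}{10} \cdot 58 = \frac{1073}{5}$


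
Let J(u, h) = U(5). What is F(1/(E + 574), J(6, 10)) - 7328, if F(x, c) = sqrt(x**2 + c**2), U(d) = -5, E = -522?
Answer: -7328 + sqrt(67601)/52 ≈ -7323.0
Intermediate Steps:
J(u, h) = -5
F(x, c) = sqrt(c**2 + x**2)
F(1/(E + 574), J(6, 10)) - 7328 = sqrt((-5)**2 + (1/(-522 + 574))**2) - 7328 = sqrt(25 + (1/52)**2) - 7328 = sqrt(25 + 1/2704) - 7328 = sqrt(67601/2704) - 7328 = sqrt(67601)/52 - 7328 = -7328 + sqrt(67601)/52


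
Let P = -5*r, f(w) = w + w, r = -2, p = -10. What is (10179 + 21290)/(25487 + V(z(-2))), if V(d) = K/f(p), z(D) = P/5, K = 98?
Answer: 314690/254821 ≈ 1.2349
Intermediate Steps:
f(w) = 2*w
P = 10 (P = -5*(-2) = 10)
z(D) = 2 (z(D) = 10/5 = 10*(⅕) = 2)
V(d) = -49/10 (V(d) = 98/((2*(-10))) = 98/(-20) = 98*(-1/20) = -49/10)
(10179 + 21290)/(25487 + V(z(-2))) = (10179 + 21290)/(25487 - 49/10) = 31469/(254821/10) = 31469*(10/254821) = 314690/254821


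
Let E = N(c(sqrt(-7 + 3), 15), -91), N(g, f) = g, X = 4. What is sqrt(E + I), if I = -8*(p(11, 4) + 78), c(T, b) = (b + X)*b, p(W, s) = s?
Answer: I*sqrt(371) ≈ 19.261*I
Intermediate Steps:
c(T, b) = b*(4 + b) (c(T, b) = (b + 4)*b = (4 + b)*b = b*(4 + b))
E = 285 (E = 15*(4 + 15) = 15*19 = 285)
I = -656 (I = -8*(4 + 78) = -8*82 = -656)
sqrt(E + I) = sqrt(285 - 656) = sqrt(-371) = I*sqrt(371)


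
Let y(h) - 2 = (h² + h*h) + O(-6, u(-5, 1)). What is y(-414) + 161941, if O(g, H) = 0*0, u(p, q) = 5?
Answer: 504735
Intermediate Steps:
O(g, H) = 0
y(h) = 2 + 2*h² (y(h) = 2 + ((h² + h*h) + 0) = 2 + ((h² + h²) + 0) = 2 + (2*h² + 0) = 2 + 2*h²)
y(-414) + 161941 = (2 + 2*(-414)²) + 161941 = (2 + 2*171396) + 161941 = (2 + 342792) + 161941 = 342794 + 161941 = 504735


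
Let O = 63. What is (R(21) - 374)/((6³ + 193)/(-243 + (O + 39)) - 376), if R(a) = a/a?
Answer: 52593/53425 ≈ 0.98443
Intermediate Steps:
R(a) = 1
(R(21) - 374)/((6³ + 193)/(-243 + (O + 39)) - 376) = (1 - 374)/((6³ + 193)/(-243 + (63 + 39)) - 376) = -373/((216 + 193)/(-243 + 102) - 376) = -373/(409/(-141) - 376) = -373/(409*(-1/141) - 376) = -373/(-409/141 - 376) = -373/(-53425/141) = -373*(-141/53425) = 52593/53425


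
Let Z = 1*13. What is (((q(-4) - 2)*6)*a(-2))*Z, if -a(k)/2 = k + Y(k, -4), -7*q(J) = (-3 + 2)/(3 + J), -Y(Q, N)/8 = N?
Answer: 70200/7 ≈ 10029.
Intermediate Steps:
Y(Q, N) = -8*N
q(J) = 1/(7*(3 + J)) (q(J) = -(-3 + 2)/(7*(3 + J)) = -(-1)/(7*(3 + J)) = 1/(7*(3 + J)))
a(k) = -64 - 2*k (a(k) = -2*(k - 8*(-4)) = -2*(k + 32) = -2*(32 + k) = -64 - 2*k)
Z = 13
(((q(-4) - 2)*6)*a(-2))*Z = (((1/(7*(3 - 4)) - 2)*6)*(-64 - 2*(-2)))*13 = ((((⅐)/(-1) - 2)*6)*(-64 + 4))*13 = ((((⅐)*(-1) - 2)*6)*(-60))*13 = (((-⅐ - 2)*6)*(-60))*13 = (-15/7*6*(-60))*13 = -90/7*(-60)*13 = (5400/7)*13 = 70200/7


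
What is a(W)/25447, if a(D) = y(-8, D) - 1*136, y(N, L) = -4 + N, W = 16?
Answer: -148/25447 ≈ -0.0058160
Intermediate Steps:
a(D) = -148 (a(D) = (-4 - 8) - 1*136 = -12 - 136 = -148)
a(W)/25447 = -148/25447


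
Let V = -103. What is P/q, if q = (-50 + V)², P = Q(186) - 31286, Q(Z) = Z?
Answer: -31100/23409 ≈ -1.3285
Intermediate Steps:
P = -31100 (P = 186 - 31286 = -31100)
q = 23409 (q = (-50 - 103)² = (-153)² = 23409)
P/q = -31100/23409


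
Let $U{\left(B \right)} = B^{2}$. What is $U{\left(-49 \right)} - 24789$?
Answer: $-22388$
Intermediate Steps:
$U{\left(-49 \right)} - 24789 = \left(-49\right)^{2} - 24789 = 2401 - 24789 = -22388$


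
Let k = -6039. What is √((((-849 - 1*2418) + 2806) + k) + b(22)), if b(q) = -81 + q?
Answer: I*√6559 ≈ 80.988*I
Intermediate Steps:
√((((-849 - 1*2418) + 2806) + k) + b(22)) = √((((-849 - 1*2418) + 2806) - 6039) + (-81 + 22)) = √((((-849 - 2418) + 2806) - 6039) - 59) = √(((-3267 + 2806) - 6039) - 59) = √((-461 - 6039) - 59) = √(-6500 - 59) = √(-6559) = I*√6559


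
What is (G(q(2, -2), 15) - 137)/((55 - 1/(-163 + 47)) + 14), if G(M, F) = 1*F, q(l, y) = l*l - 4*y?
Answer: -14152/8005 ≈ -1.7679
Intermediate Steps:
q(l, y) = l**2 - 4*y
G(M, F) = F
(G(q(2, -2), 15) - 137)/((55 - 1/(-163 + 47)) + 14) = (15 - 137)/((55 - 1/(-163 + 47)) + 14) = -122/((55 - 1/(-116)) + 14) = -122/((55 - 1*(-1/116)) + 14) = -122/((55 + 1/116) + 14) = -122/(6381/116 + 14) = -122/8005/116 = -122*116/8005 = -14152/8005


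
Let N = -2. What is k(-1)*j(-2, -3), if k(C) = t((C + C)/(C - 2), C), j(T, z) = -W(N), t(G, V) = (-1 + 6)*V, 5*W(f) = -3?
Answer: -3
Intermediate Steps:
W(f) = -⅗ (W(f) = (⅕)*(-3) = -⅗)
t(G, V) = 5*V
j(T, z) = ⅗ (j(T, z) = -1*(-⅗) = ⅗)
k(C) = 5*C
k(-1)*j(-2, -3) = (5*(-1))*(⅗) = -5*⅗ = -3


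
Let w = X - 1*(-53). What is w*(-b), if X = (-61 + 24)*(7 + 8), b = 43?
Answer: 21586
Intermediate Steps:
X = -555 (X = -37*15 = -555)
w = -502 (w = -555 - 1*(-53) = -555 + 53 = -502)
w*(-b) = -(-502)*43 = -502*(-43) = 21586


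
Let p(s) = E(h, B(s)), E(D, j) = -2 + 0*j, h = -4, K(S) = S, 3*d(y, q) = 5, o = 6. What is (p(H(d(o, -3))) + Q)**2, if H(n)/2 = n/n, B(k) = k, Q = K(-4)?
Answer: 36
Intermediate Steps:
d(y, q) = 5/3 (d(y, q) = (1/3)*5 = 5/3)
Q = -4
H(n) = 2 (H(n) = 2*(n/n) = 2*1 = 2)
E(D, j) = -2 (E(D, j) = -2 + 0 = -2)
p(s) = -2
(p(H(d(o, -3))) + Q)**2 = (-2 - 4)**2 = (-6)**2 = 36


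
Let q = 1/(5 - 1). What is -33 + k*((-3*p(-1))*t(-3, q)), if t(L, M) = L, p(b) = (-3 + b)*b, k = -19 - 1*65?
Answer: -3057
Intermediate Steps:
k = -84 (k = -19 - 65 = -84)
p(b) = b*(-3 + b)
q = 1/4 ≈ 0.25000
-33 + k*((-3*p(-1))*t(-3, q)) = -33 - 84*(-(-3)*(-3 - 1))*(-3) = -33 - 84*(-(-3)*(-4))*(-3) = -33 - 84*(-3*4)*(-3) = -33 - (-1008)*(-3) = -33 - 84*36 = -33 - 3024 = -3057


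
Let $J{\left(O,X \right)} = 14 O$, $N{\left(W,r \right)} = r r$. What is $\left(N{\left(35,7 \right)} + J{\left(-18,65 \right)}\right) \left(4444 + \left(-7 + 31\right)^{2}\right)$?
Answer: $-1019060$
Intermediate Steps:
$N{\left(W,r \right)} = r^{2}$
$\left(N{\left(35,7 \right)} + J{\left(-18,65 \right)}\right) \left(4444 + \left(-7 + 31\right)^{2}\right) = \left(7^{2} + 14 \left(-18\right)\right) \left(4444 + \left(-7 + 31\right)^{2}\right) = \left(49 - 252\right) \left(4444 + 24^{2}\right) = - 203 \left(4444 + 576\right) = \left(-203\right) 5020 = -1019060$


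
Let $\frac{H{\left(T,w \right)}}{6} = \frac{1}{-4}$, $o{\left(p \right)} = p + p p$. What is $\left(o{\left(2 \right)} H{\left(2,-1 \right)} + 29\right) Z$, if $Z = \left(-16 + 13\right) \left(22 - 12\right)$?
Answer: $-600$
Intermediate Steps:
$o{\left(p \right)} = p + p^{2}$
$H{\left(T,w \right)} = - \frac{3}{2}$ ($H{\left(T,w \right)} = \frac{6}{-4} = 6 \left(- \frac{1}{4}\right) = - \frac{3}{2}$)
$Z = -30$ ($Z = \left(-3\right) 10 = -30$)
$\left(o{\left(2 \right)} H{\left(2,-1 \right)} + 29\right) Z = \left(2 \left(1 + 2\right) \left(- \frac{3}{2}\right) + 29\right) \left(-30\right) = \left(2 \cdot 3 \left(- \frac{3}{2}\right) + 29\right) \left(-30\right) = \left(6 \left(- \frac{3}{2}\right) + 29\right) \left(-30\right) = \left(-9 + 29\right) \left(-30\right) = 20 \left(-30\right) = -600$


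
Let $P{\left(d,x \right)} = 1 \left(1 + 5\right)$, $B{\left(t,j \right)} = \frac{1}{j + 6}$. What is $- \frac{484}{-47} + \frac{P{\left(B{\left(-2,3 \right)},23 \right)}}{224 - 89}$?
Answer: $\frac{21874}{2115} \approx 10.342$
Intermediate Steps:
$B{\left(t,j \right)} = \frac{1}{6 + j}$
$P{\left(d,x \right)} = 6$ ($P{\left(d,x \right)} = 1 \cdot 6 = 6$)
$- \frac{484}{-47} + \frac{P{\left(B{\left(-2,3 \right)},23 \right)}}{224 - 89} = - \frac{484}{-47} + \frac{6}{224 - 89} = \left(-484\right) \left(- \frac{1}{47}\right) + \frac{6}{135} = \frac{484}{47} + 6 \cdot \frac{1}{135} = \frac{484}{47} + \frac{2}{45} = \frac{21874}{2115}$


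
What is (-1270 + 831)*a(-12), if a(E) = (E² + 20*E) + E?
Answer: 47412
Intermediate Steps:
a(E) = E² + 21*E
(-1270 + 831)*a(-12) = (-1270 + 831)*(-12*(21 - 12)) = -(-5268)*9 = -439*(-108) = 47412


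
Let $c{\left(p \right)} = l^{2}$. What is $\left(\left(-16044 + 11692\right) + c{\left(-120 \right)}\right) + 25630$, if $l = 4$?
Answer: $21294$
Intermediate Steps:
$c{\left(p \right)} = 16$ ($c{\left(p \right)} = 4^{2} = 16$)
$\left(\left(-16044 + 11692\right) + c{\left(-120 \right)}\right) + 25630 = \left(\left(-16044 + 11692\right) + 16\right) + 25630 = \left(-4352 + 16\right) + 25630 = -4336 + 25630 = 21294$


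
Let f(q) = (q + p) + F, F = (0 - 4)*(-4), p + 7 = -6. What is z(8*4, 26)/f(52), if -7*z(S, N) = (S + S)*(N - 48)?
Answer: 128/35 ≈ 3.6571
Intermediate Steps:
p = -13 (p = -7 - 6 = -13)
z(S, N) = -2*S*(-48 + N)/7 (z(S, N) = -(S + S)*(N - 48)/7 = -2*S*(-48 + N)/7)
F = 16 (F = -4*(-4) = 16)
f(q) = 3 + q (f(q) = (q - 13) + 16 = (-13 + q) + 16 = 3 + q)
z(8*4, 26)/f(52) = (2*(8*4)*(48 - 1*26)/7)/(3 + 52) = ((2/7)*32*(48 - 26))/55 = ((2/7)*32*22)*(1/55) = (1408/7)*(1/55) = 128/35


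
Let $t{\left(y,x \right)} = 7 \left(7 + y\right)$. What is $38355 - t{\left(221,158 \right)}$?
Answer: $36759$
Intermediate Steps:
$t{\left(y,x \right)} = 49 + 7 y$
$38355 - t{\left(221,158 \right)} = 38355 - \left(49 + 7 \cdot 221\right) = 38355 - \left(49 + 1547\right) = 38355 - 1596 = 36759$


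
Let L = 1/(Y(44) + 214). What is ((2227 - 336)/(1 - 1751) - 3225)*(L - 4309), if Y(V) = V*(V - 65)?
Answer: 17272223264631/1242500 ≈ 1.3901e+7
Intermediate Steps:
Y(V) = V*(-65 + V)
L = -1/710 (L = 1/(44*(-65 + 44) + 214) = 1/(44*(-21) + 214) = 1/(-924 + 214) = 1/(-710) = -1/710 ≈ -0.0014085)
((2227 - 336)/(1 - 1751) - 3225)*(L - 4309) = ((2227 - 336)/(1 - 1751) - 3225)*(-1/710 - 4309) = (1891/(-1750) - 3225)*(-3059391/710) = (1891*(-1/1750) - 3225)*(-3059391/710) = (-1891/1750 - 3225)*(-3059391/710) = -5645641/1750*(-3059391/710) = 17272223264631/1242500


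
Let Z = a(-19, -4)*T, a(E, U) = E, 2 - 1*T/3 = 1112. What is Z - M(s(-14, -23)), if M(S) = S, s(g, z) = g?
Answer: 63284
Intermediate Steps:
T = -3330 (T = 6 - 3*1112 = 6 - 3336 = -3330)
Z = 63270 (Z = -19*(-3330) = 63270)
Z - M(s(-14, -23)) = 63270 - 1*(-14) = 63270 + 14 = 63284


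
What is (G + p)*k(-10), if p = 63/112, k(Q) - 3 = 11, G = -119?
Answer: -13265/8 ≈ -1658.1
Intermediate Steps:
k(Q) = 14 (k(Q) = 3 + 11 = 14)
p = 9/16 (p = 63*(1/112) = 9/16 ≈ 0.56250)
(G + p)*k(-10) = (-119 + 9/16)*14 = -1895/16*14 = -13265/8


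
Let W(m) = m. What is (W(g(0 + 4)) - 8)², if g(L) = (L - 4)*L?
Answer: 64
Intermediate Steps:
g(L) = L*(-4 + L) (g(L) = (-4 + L)*L = L*(-4 + L))
(W(g(0 + 4)) - 8)² = ((0 + 4)*(-4 + (0 + 4)) - 8)² = (4*(-4 + 4) - 8)² = (4*0 - 8)² = (0 - 8)² = (-8)² = 64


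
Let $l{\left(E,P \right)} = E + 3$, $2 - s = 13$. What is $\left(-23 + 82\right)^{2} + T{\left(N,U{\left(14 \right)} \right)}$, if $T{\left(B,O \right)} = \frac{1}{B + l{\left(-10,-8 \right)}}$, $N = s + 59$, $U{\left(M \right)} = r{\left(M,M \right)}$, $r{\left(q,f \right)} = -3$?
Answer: $\frac{142722}{41} \approx 3481.0$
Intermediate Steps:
$s = -11$ ($s = 2 - 13 = -11$)
$U{\left(M \right)} = -3$
$N = 48$ ($N = -11 + 59 = 48$)
$l{\left(E,P \right)} = 3 + E$
$T{\left(B,O \right)} = \frac{1}{-7 + B}$ ($T{\left(B,O \right)} = \frac{1}{B + \left(3 - 10\right)} = \frac{1}{B - 7} = \frac{1}{-7 + B}$)
$\left(-23 + 82\right)^{2} + T{\left(N,U{\left(14 \right)} \right)} = \left(-23 + 82\right)^{2} + \frac{1}{-7 + 48} = 59^{2} + \frac{1}{41} = 3481 + \frac{1}{41} = \frac{142722}{41}$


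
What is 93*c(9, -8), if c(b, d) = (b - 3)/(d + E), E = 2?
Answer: -93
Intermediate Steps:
c(b, d) = (-3 + b)/(2 + d) (c(b, d) = (b - 3)/(d + 2) = (-3 + b)/(2 + d))
93*c(9, -8) = 93*((-3 + 9)/(2 - 8)) = 93*(6/(-6)) = 93*(-⅙*6) = 93*(-1) = -93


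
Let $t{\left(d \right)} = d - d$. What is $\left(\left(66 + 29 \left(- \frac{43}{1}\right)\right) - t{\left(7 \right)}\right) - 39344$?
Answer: $-40525$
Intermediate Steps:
$t{\left(d \right)} = 0$
$\left(\left(66 + 29 \left(- \frac{43}{1}\right)\right) - t{\left(7 \right)}\right) - 39344 = \left(\left(66 + 29 \left(- \frac{43}{1}\right)\right) - 0\right) - 39344 = \left(\left(66 + 29 \left(\left(-43\right) 1\right)\right) + 0\right) - 39344 = \left(\left(66 + 29 \left(-43\right)\right) + 0\right) - 39344 = \left(\left(66 - 1247\right) + 0\right) - 39344 = \left(-1181 + 0\right) - 39344 = -1181 - 39344 = -40525$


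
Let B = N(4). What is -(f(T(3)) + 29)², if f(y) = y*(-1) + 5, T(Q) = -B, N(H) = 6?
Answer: -1600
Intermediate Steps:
B = 6
T(Q) = -6 (T(Q) = -1*6 = -6)
f(y) = 5 - y (f(y) = -y + 5 = 5 - y)
-(f(T(3)) + 29)² = -((5 - 1*(-6)) + 29)² = -((5 + 6) + 29)² = -(11 + 29)² = -1*40² = -1*1600 = -1600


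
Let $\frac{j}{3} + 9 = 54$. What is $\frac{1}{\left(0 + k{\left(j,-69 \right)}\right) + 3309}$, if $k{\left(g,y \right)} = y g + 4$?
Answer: $- \frac{1}{6002} \approx -0.00016661$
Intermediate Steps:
$j = 135$ ($j = -27 + 3 \cdot 54 = -27 + 162 = 135$)
$k{\left(g,y \right)} = 4 + g y$ ($k{\left(g,y \right)} = g y + 4 = 4 + g y$)
$\frac{1}{\left(0 + k{\left(j,-69 \right)}\right) + 3309} = \frac{1}{\left(0 + \left(4 + 135 \left(-69\right)\right)\right) + 3309} = \frac{1}{\left(0 + \left(4 - 9315\right)\right) + 3309} = \frac{1}{\left(0 - 9311\right) + 3309} = \frac{1}{-9311 + 3309} = \frac{1}{-6002} = - \frac{1}{6002}$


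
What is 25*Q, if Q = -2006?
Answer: -50150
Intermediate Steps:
25*Q = 25*(-2006) = -50150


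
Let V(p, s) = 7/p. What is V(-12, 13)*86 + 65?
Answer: 89/6 ≈ 14.833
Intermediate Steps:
V(-12, 13)*86 + 65 = (7/(-12))*86 + 65 = (7*(-1/12))*86 + 65 = -7/12*86 + 65 = -301/6 + 65 = 89/6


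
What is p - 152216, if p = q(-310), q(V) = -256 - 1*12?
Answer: -152484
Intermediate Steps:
q(V) = -268 (q(V) = -256 - 12 = -268)
p = -268
p - 152216 = -268 - 152216 = -152484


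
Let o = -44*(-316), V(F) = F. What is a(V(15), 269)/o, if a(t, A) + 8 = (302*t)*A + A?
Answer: 1218831/13904 ≈ 87.660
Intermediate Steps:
a(t, A) = -8 + A + 302*A*t (a(t, A) = -8 + ((302*t)*A + A) = -8 + (302*A*t + A) = -8 + (A + 302*A*t) = -8 + A + 302*A*t)
o = 13904
a(V(15), 269)/o = (-8 + 269 + 302*269*15)/13904 = (-8 + 269 + 1218570)*(1/13904) = 1218831*(1/13904) = 1218831/13904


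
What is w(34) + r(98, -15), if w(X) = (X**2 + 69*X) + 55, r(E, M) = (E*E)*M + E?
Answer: -140405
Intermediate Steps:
r(E, M) = E + M*E**2 (r(E, M) = E**2*M + E = M*E**2 + E = E + M*E**2)
w(X) = 55 + X**2 + 69*X
w(34) + r(98, -15) = (55 + 34**2 + 69*34) + 98*(1 + 98*(-15)) = (55 + 1156 + 2346) + 98*(1 - 1470) = 3557 + 98*(-1469) = 3557 - 143962 = -140405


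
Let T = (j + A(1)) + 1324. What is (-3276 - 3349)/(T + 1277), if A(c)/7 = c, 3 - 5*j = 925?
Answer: -33125/12118 ≈ -2.7335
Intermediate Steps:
j = -922/5 (j = ⅗ - ⅕*925 = ⅗ - 185 = -922/5 ≈ -184.40)
A(c) = 7*c
T = 5733/5 (T = (-922/5 + 7*1) + 1324 = (-922/5 + 7) + 1324 = -887/5 + 1324 = 5733/5 ≈ 1146.6)
(-3276 - 3349)/(T + 1277) = (-3276 - 3349)/(5733/5 + 1277) = -6625/12118/5 = -6625*5/12118 = -33125/12118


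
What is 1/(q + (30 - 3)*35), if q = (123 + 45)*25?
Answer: 1/5145 ≈ 0.00019436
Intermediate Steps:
q = 4200 (q = 168*25 = 4200)
1/(q + (30 - 3)*35) = 1/(4200 + (30 - 3)*35) = 1/(4200 + 27*35) = 1/(4200 + 945) = 1/5145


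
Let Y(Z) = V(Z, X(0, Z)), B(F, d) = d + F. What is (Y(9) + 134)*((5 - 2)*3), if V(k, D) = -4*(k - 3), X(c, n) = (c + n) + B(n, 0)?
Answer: 990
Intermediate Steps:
B(F, d) = F + d
X(c, n) = c + 2*n (X(c, n) = (c + n) + (n + 0) = (c + n) + n = c + 2*n)
V(k, D) = 12 - 4*k (V(k, D) = -4*(-3 + k) = 12 - 4*k)
Y(Z) = 12 - 4*Z
(Y(9) + 134)*((5 - 2)*3) = ((12 - 4*9) + 134)*((5 - 2)*3) = ((12 - 36) + 134)*(3*3) = (-24 + 134)*9 = 110*9 = 990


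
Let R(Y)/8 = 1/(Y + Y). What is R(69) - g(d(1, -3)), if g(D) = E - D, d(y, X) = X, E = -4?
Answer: 73/69 ≈ 1.0580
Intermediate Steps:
g(D) = -4 - D
R(Y) = 4/Y (R(Y) = 8/(Y + Y) = 8/((2*Y)) = 8*(1/(2*Y)) = 4/Y)
R(69) - g(d(1, -3)) = 4/69 - (-4 - 1*(-3)) = 4*(1/69) - (-4 + 3) = 4/69 - 1*(-1) = 4/69 + 1 = 73/69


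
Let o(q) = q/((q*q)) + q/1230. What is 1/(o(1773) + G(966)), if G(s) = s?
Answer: 726930/703262633 ≈ 0.0010337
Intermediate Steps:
o(q) = 1/q + q/1230 (o(q) = q/(q²) + q*(1/1230) = q/q² + q/1230 = 1/q + q/1230)
1/(o(1773) + G(966)) = 1/((1/1773 + (1/1230)*1773) + 966) = 1/((1/1773 + 591/410) + 966) = 1/(1048253/726930 + 966) = 1/(703262633/726930) = 726930/703262633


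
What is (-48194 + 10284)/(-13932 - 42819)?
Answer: 37910/56751 ≈ 0.66801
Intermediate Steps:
(-48194 + 10284)/(-13932 - 42819) = -37910/(-56751) = -37910*(-1/56751) = 37910/56751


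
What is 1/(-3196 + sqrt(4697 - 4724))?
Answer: -3196/10214443 - 3*I*sqrt(3)/10214443 ≈ -0.00031289 - 5.0871e-7*I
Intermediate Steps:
1/(-3196 + sqrt(4697 - 4724)) = 1/(-3196 + sqrt(-27)) = 1/(-3196 + 3*I*sqrt(3))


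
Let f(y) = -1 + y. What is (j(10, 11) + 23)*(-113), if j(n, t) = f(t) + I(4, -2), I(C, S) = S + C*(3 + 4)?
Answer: -6667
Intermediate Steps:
I(C, S) = S + 7*C (I(C, S) = S + C*7 = S + 7*C)
j(n, t) = 25 + t (j(n, t) = (-1 + t) + (-2 + 7*4) = (-1 + t) + (-2 + 28) = (-1 + t) + 26 = 25 + t)
(j(10, 11) + 23)*(-113) = ((25 + 11) + 23)*(-113) = (36 + 23)*(-113) = 59*(-113) = -6667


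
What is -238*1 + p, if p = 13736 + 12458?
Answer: 25956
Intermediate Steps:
p = 26194
-238*1 + p = -238*1 + 26194 = -238 + 26194 = 25956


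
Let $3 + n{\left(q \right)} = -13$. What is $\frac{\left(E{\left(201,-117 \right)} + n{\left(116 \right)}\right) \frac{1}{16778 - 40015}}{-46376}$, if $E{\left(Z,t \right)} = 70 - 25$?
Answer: $\frac{29}{1077639112} \approx 2.6911 \cdot 10^{-8}$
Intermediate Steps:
$n{\left(q \right)} = -16$ ($n{\left(q \right)} = -3 - 13 = -16$)
$E{\left(Z,t \right)} = 45$ ($E{\left(Z,t \right)} = 70 - 25 = 45$)
$\frac{\left(E{\left(201,-117 \right)} + n{\left(116 \right)}\right) \frac{1}{16778 - 40015}}{-46376} = \frac{\left(45 - 16\right) \frac{1}{16778 - 40015}}{-46376} = \frac{29}{-23237} \left(- \frac{1}{46376}\right) = 29 \left(- \frac{1}{23237}\right) \left(- \frac{1}{46376}\right) = \left(- \frac{29}{23237}\right) \left(- \frac{1}{46376}\right) = \frac{29}{1077639112}$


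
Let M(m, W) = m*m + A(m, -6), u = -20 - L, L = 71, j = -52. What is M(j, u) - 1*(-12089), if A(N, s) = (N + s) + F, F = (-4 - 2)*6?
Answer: 14699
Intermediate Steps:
F = -36 (F = -6*6 = -36)
u = -91 (u = -20 - 1*71 = -20 - 71 = -91)
A(N, s) = -36 + N + s (A(N, s) = (N + s) - 36 = -36 + N + s)
M(m, W) = -42 + m + m² (M(m, W) = m*m + (-36 + m - 6) = m² + (-42 + m) = -42 + m + m²)
M(j, u) - 1*(-12089) = (-42 - 52 + (-52)²) - 1*(-12089) = (-42 - 52 + 2704) + 12089 = 2610 + 12089 = 14699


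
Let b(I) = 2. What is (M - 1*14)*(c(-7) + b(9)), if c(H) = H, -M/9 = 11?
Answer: 565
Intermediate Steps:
M = -99 (M = -9*11 = -99)
(M - 1*14)*(c(-7) + b(9)) = (-99 - 1*14)*(-7 + 2) = (-99 - 14)*(-5) = -113*(-5) = 565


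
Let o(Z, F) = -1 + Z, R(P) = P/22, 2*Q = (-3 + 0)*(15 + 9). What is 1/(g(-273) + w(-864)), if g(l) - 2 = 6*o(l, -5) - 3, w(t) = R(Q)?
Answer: -11/18113 ≈ -0.00060730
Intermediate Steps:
Q = -36 (Q = ((-3 + 0)*(15 + 9))/2 = (-3*24)/2 = (½)*(-72) = -36)
R(P) = P/22 (R(P) = P*(1/22) = P/22)
w(t) = -18/11 (w(t) = (1/22)*(-36) = -18/11)
g(l) = -7 + 6*l (g(l) = 2 + (6*(-1 + l) - 3) = 2 + ((-6 + 6*l) - 3) = 2 + (-9 + 6*l) = -7 + 6*l)
1/(g(-273) + w(-864)) = 1/((-7 + 6*(-273)) - 18/11) = 1/((-7 - 1638) - 18/11) = 1/(-1645 - 18/11) = 1/(-18113/11) = -11/18113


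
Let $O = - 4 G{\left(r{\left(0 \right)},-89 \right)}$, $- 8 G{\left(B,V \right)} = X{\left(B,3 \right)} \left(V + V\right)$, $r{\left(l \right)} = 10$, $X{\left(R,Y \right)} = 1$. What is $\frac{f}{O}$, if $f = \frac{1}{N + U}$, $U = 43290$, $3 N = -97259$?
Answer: $- \frac{3}{2902379} \approx -1.0336 \cdot 10^{-6}$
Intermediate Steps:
$N = - \frac{97259}{3}$ ($N = \frac{1}{3} \left(-97259\right) = - \frac{97259}{3} \approx -32420.0$)
$G{\left(B,V \right)} = - \frac{V}{4}$ ($G{\left(B,V \right)} = - \frac{1 \left(V + V\right)}{8} = - \frac{1 \cdot 2 V}{8} = - \frac{2 V}{8} = - \frac{V}{4}$)
$f = \frac{3}{32611}$ ($f = \frac{1}{- \frac{97259}{3} + 43290} = \frac{1}{\frac{32611}{3}} = \frac{3}{32611} \approx 9.1993 \cdot 10^{-5}$)
$O = -89$ ($O = - 4 \left(\left(- \frac{1}{4}\right) \left(-89\right)\right) = \left(-4\right) \frac{89}{4} = -89$)
$\frac{f}{O} = \frac{3}{32611 \left(-89\right)} = \frac{3}{32611} \left(- \frac{1}{89}\right) = - \frac{3}{2902379}$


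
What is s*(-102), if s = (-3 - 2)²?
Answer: -2550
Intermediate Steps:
s = 25 (s = (-5)² = 25)
s*(-102) = 25*(-102) = -2550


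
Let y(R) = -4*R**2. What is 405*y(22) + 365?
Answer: -783715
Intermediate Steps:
405*y(22) + 365 = 405*(-4*22**2) + 365 = 405*(-4*484) + 365 = 405*(-1936) + 365 = -784080 + 365 = -783715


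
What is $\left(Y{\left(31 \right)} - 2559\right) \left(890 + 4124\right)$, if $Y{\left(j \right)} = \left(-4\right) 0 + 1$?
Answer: $-12825812$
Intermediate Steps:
$Y{\left(j \right)} = 1$ ($Y{\left(j \right)} = 0 + 1 = 1$)
$\left(Y{\left(31 \right)} - 2559\right) \left(890 + 4124\right) = \left(1 - 2559\right) \left(890 + 4124\right) = \left(-2558\right) 5014 = -12825812$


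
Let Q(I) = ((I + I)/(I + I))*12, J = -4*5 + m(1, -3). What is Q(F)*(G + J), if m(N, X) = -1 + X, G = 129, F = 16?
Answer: 1260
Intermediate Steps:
J = -24 (J = -4*5 + (-1 - 3) = -20 - 4 = -24)
Q(I) = 12 (Q(I) = ((2*I)/((2*I)))*12 = ((2*I)*(1/(2*I)))*12 = 1*12 = 12)
Q(F)*(G + J) = 12*(129 - 24) = 12*105 = 1260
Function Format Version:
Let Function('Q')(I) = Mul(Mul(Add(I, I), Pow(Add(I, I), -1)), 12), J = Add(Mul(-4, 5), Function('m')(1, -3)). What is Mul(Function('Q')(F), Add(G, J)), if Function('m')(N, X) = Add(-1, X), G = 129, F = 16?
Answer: 1260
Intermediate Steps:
J = -24 (J = Add(Mul(-4, 5), Add(-1, -3)) = Add(-20, -4) = -24)
Function('Q')(I) = 12 (Function('Q')(I) = Mul(Mul(Mul(2, I), Pow(Mul(2, I), -1)), 12) = Mul(Mul(Mul(2, I), Mul(Rational(1, 2), Pow(I, -1))), 12) = Mul(1, 12) = 12)
Mul(Function('Q')(F), Add(G, J)) = Mul(12, Add(129, -24)) = Mul(12, 105) = 1260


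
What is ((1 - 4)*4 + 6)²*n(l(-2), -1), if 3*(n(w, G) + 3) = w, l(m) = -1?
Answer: -120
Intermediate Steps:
n(w, G) = -3 + w/3
((1 - 4)*4 + 6)²*n(l(-2), -1) = ((1 - 4)*4 + 6)²*(-3 + (⅓)*(-1)) = (-3*4 + 6)²*(-3 - ⅓) = (-12 + 6)²*(-10/3) = (-6)²*(-10/3) = 36*(-10/3) = -120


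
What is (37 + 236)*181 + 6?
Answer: 49419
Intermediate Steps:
(37 + 236)*181 + 6 = 273*181 + 6 = 49413 + 6 = 49419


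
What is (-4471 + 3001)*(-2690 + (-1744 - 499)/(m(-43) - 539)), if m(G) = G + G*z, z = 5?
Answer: 3148279890/797 ≈ 3.9502e+6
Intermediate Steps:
m(G) = 6*G (m(G) = G + G*5 = G + 5*G = 6*G)
(-4471 + 3001)*(-2690 + (-1744 - 499)/(m(-43) - 539)) = (-4471 + 3001)*(-2690 + (-1744 - 499)/(6*(-43) - 539)) = -1470*(-2690 - 2243/(-258 - 539)) = -1470*(-2690 - 2243/(-797)) = -1470*(-2690 - 2243*(-1/797)) = -1470*(-2690 + 2243/797) = -1470*(-2141687/797) = 3148279890/797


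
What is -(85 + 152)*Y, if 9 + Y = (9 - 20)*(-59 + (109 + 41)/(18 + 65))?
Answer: -12198390/83 ≈ -1.4697e+5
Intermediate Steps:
Y = 51470/83 (Y = -9 + (9 - 20)*(-59 + (109 + 41)/(18 + 65)) = -9 - 11*(-59 + 150/83) = -9 - 11*(-4747/83) = -9 + 52217/83 = 51470/83 ≈ 620.12)
-(85 + 152)*Y = -(85 + 152)*51470/83 = -237*51470/83 = -1*12198390/83 = -12198390/83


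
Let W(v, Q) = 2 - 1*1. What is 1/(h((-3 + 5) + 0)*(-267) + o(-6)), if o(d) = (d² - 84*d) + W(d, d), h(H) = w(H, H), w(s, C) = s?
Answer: ⅐ ≈ 0.14286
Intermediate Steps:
h(H) = H
W(v, Q) = 1 (W(v, Q) = 2 - 1 = 1)
o(d) = 1 + d² - 84*d (o(d) = (d² - 84*d) + 1 = 1 + d² - 84*d)
1/(h((-3 + 5) + 0)*(-267) + o(-6)) = 1/(((-3 + 5) + 0)*(-267) + (1 + (-6)² - 84*(-6))) = 1/((2 + 0)*(-267) + (1 + 36 + 504)) = 1/(2*(-267) + 541) = 1/(-534 + 541) = 1/7 = ⅐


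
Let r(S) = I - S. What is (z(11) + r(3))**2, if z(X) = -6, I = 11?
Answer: 4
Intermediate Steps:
r(S) = 11 - S
(z(11) + r(3))**2 = (-6 + (11 - 1*3))**2 = (-6 + (11 - 3))**2 = (-6 + 8)**2 = 2**2 = 4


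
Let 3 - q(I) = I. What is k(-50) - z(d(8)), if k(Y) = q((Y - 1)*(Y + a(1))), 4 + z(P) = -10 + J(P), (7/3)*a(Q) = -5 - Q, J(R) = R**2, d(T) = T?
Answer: -19097/7 ≈ -2728.1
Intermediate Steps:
a(Q) = -15/7 - 3*Q/7 (a(Q) = 3*(-5 - Q)/7 = -15/7 - 3*Q/7)
q(I) = 3 - I
z(P) = -14 + P**2 (z(P) = -4 + (-10 + P**2) = -14 + P**2)
k(Y) = 3 - (-1 + Y)*(-18/7 + Y) (k(Y) = 3 - (Y - 1)*(Y + (-15/7 - 3/7*1)) = 3 - (-1 + Y)*(Y + (-15/7 - 3/7)) = 3 - (-1 + Y)*(Y - 18/7) = 3 - (-1 + Y)*(-18/7 + Y))
k(-50) - z(d(8)) = (3/7 - 1*(-50)**2 + (25/7)*(-50)) - (-14 + 8**2) = (3/7 - 1*2500 - 1250/7) - (-14 + 64) = (3/7 - 2500 - 1250/7) - 1*50 = -18747/7 - 50 = -19097/7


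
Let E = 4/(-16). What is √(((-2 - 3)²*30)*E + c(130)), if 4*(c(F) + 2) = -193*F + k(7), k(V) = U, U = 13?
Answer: I*√25835/2 ≈ 80.366*I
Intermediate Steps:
k(V) = 13
E = -¼ (E = 4*(-1/16) = -¼ ≈ -0.25000)
c(F) = 5/4 - 193*F/4 (c(F) = -2 + (-193*F + 13)/4 = -2 + (13 - 193*F)/4 = -2 + (13/4 - 193*F/4) = 5/4 - 193*F/4)
√(((-2 - 3)²*30)*E + c(130)) = √(((-2 - 3)²*30)*(-¼) + (5/4 - 193/4*130)) = √(((-5)²*30)*(-¼) + (5/4 - 12545/2)) = √((25*30)*(-¼) - 25085/4) = √(750*(-¼) - 25085/4) = √(-375/2 - 25085/4) = √(-25835/4) = I*√25835/2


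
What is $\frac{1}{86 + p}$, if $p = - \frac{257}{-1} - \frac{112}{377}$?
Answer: $\frac{377}{129199} \approx 0.002918$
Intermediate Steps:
$p = \frac{96777}{377}$ ($p = \left(-257\right) \left(-1\right) - \frac{112}{377} = 257 - \frac{112}{377} = \frac{96777}{377} \approx 256.7$)
$\frac{1}{86 + p} = \frac{1}{86 + \frac{96777}{377}} = \frac{1}{\frac{129199}{377}} = \frac{377}{129199}$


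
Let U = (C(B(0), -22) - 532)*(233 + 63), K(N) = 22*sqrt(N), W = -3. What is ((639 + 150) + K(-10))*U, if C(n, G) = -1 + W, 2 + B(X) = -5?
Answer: -125179584 - 3490432*I*sqrt(10) ≈ -1.2518e+8 - 1.1038e+7*I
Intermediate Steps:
B(X) = -7 (B(X) = -2 - 5 = -7)
C(n, G) = -4 (C(n, G) = -1 - 3 = -4)
U = -158656 (U = (-4 - 532)*(233 + 63) = -536*296 = -158656)
((639 + 150) + K(-10))*U = ((639 + 150) + 22*sqrt(-10))*(-158656) = (789 + 22*(I*sqrt(10)))*(-158656) = (789 + 22*I*sqrt(10))*(-158656) = -125179584 - 3490432*I*sqrt(10)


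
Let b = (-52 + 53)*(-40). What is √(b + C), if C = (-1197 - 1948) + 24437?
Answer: 2*√5313 ≈ 145.78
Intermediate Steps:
C = 21292 (C = -3145 + 24437 = 21292)
b = -40 (b = 1*(-40) = -40)
√(b + C) = √(-40 + 21292) = √21252 = 2*√5313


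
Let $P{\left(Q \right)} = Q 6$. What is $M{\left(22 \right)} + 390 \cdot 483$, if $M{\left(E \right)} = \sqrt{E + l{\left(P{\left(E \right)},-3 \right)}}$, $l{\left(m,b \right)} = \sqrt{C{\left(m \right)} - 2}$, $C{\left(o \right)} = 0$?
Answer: $188370 + \sqrt{22 + i \sqrt{2}} \approx 1.8837 \cdot 10^{5} + 0.15068 i$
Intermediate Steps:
$P{\left(Q \right)} = 6 Q$
$l{\left(m,b \right)} = i \sqrt{2}$ ($l{\left(m,b \right)} = \sqrt{0 - 2} = \sqrt{-2} = i \sqrt{2}$)
$M{\left(E \right)} = \sqrt{E + i \sqrt{2}}$
$M{\left(22 \right)} + 390 \cdot 483 = \sqrt{22 + i \sqrt{2}} + 390 \cdot 483 = \sqrt{22 + i \sqrt{2}} + 188370 = 188370 + \sqrt{22 + i \sqrt{2}}$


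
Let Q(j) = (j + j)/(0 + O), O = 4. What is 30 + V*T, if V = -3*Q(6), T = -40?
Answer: 390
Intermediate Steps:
Q(j) = j/2 (Q(j) = (j + j)/(0 + 4) = (2*j)/4 = (2*j)*(¼) = j/2)
V = -9 (V = -3*6/2 = -3*3 = -9)
30 + V*T = 30 - 9*(-40) = 30 + 360 = 390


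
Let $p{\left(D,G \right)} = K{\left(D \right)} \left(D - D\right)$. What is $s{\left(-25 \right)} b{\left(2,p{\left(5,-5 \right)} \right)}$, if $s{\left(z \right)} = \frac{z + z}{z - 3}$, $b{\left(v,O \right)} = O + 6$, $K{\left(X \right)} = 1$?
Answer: $\frac{75}{7} \approx 10.714$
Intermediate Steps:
$p{\left(D,G \right)} = 0$ ($p{\left(D,G \right)} = 1 \left(D - D\right) = 1 \cdot 0 = 0$)
$b{\left(v,O \right)} = 6 + O$
$s{\left(z \right)} = \frac{2 z}{-3 + z}$
$s{\left(-25 \right)} b{\left(2,p{\left(5,-5 \right)} \right)} = 2 \left(-25\right) \frac{1}{-3 - 25} \left(6 + 0\right) = 2 \left(-25\right) \frac{1}{-28} \cdot 6 = 2 \left(-25\right) \left(- \frac{1}{28}\right) 6 = \frac{25}{14} \cdot 6 = \frac{75}{7}$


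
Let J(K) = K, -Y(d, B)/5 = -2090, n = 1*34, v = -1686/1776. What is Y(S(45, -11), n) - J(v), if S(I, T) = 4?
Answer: 3093481/296 ≈ 10451.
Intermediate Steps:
v = -281/296 (v = -1686*1/1776 = -281/296 ≈ -0.94932)
n = 34
Y(d, B) = 10450 (Y(d, B) = -5*(-2090) = 10450)
Y(S(45, -11), n) - J(v) = 10450 - 1*(-281/296) = 10450 + 281/296 = 3093481/296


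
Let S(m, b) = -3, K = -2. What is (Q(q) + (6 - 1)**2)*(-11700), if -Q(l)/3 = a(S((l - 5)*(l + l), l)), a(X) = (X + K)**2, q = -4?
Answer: 585000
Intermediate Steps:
a(X) = (-2 + X)**2 (a(X) = (X - 2)**2 = (-2 + X)**2)
Q(l) = -75 (Q(l) = -3*(-2 - 3)**2 = -3*(-5)**2 = -3*25 = -75)
(Q(q) + (6 - 1)**2)*(-11700) = (-75 + (6 - 1)**2)*(-11700) = (-75 + 5**2)*(-11700) = (-75 + 25)*(-11700) = -50*(-11700) = 585000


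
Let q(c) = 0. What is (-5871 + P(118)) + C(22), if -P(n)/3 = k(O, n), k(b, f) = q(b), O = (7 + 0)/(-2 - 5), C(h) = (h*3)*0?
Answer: -5871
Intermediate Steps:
C(h) = 0 (C(h) = (3*h)*0 = 0)
O = -1 (O = 7/(-7) = 7*(-⅐) = -1)
k(b, f) = 0
P(n) = 0 (P(n) = -3*0 = 0)
(-5871 + P(118)) + C(22) = (-5871 + 0) + 0 = -5871 + 0 = -5871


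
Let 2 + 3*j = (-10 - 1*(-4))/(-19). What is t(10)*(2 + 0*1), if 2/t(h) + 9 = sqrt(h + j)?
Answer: -2052/4079 - 4*sqrt(30666)/4079 ≈ -0.67479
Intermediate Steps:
j = -32/57 (j = -2/3 + ((-10 - 1*(-4))/(-19))/3 = -2/3 + ((-10 + 4)*(-1/19))/3 = -2/3 + (-6*(-1/19))/3 = -2/3 + (1/3)*(6/19) = -2/3 + 2/19 = -32/57 ≈ -0.56140)
t(h) = 2/(-9 + sqrt(-32/57 + h)) (t(h) = 2/(-9 + sqrt(h - 32/57)) = 2/(-9 + sqrt(-32/57 + h)))
t(10)*(2 + 0*1) = (114/(-513 + sqrt(57)*sqrt(-32 + 57*10)))*(2 + 0*1) = (114/(-513 + sqrt(57)*sqrt(-32 + 570)))*(2 + 0) = (114/(-513 + sqrt(57)*sqrt(538)))*2 = (114/(-513 + sqrt(30666)))*2 = 228/(-513 + sqrt(30666))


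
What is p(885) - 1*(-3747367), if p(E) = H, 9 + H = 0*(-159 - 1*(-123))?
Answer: 3747358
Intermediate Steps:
H = -9 (H = -9 + 0*(-159 - 1*(-123)) = -9 + 0*(-159 + 123) = -9 + 0*(-36) = -9 + 0 = -9)
p(E) = -9
p(885) - 1*(-3747367) = -9 - 1*(-3747367) = -9 + 3747367 = 3747358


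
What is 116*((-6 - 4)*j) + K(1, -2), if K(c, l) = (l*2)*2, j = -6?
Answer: 6952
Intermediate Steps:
K(c, l) = 4*l (K(c, l) = (2*l)*2 = 4*l)
116*((-6 - 4)*j) + K(1, -2) = 116*((-6 - 4)*(-6)) + 4*(-2) = 116*(-10*(-6)) - 8 = 116*60 - 8 = 6960 - 8 = 6952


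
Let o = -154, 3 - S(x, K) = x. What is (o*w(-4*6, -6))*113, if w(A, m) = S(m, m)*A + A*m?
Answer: 1252944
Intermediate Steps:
S(x, K) = 3 - x
w(A, m) = A*m + A*(3 - m) (w(A, m) = (3 - m)*A + A*m = A*(3 - m) + A*m = A*m + A*(3 - m))
(o*w(-4*6, -6))*113 = -462*(-4*6)*113 = -462*(-24)*113 = -154*(-72)*113 = 11088*113 = 1252944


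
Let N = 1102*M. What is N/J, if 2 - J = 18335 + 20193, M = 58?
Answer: -31958/19263 ≈ -1.6590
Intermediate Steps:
N = 63916 (N = 1102*58 = 63916)
J = -38526 (J = 2 - (18335 + 20193) = 2 - 1*38528 = 2 - 38528 = -38526)
N/J = 63916/(-38526) = 63916*(-1/38526) = -31958/19263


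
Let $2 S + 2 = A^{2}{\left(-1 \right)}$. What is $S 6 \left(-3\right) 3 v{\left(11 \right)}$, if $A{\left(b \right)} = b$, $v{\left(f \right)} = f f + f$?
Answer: $3564$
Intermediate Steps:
$v{\left(f \right)} = f + f^{2}$ ($v{\left(f \right)} = f^{2} + f = f + f^{2}$)
$S = - \frac{1}{2}$ ($S = -1 + \frac{\left(-1\right)^{2}}{2} = -1 + \frac{1}{2} \cdot 1 = -1 + \frac{1}{2} = - \frac{1}{2} \approx -0.5$)
$S 6 \left(-3\right) 3 v{\left(11 \right)} = - \frac{6 \left(-3\right) 3}{2} \cdot 11 \left(1 + 11\right) = - \frac{\left(-18\right) 3}{2} \cdot 11 \cdot 12 = \left(- \frac{1}{2}\right) \left(-54\right) 132 = 27 \cdot 132 = 3564$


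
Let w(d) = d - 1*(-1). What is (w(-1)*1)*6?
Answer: 0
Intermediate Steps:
w(d) = 1 + d (w(d) = d + 1 = 1 + d)
(w(-1)*1)*6 = ((1 - 1)*1)*6 = (0*1)*6 = 0*6 = 0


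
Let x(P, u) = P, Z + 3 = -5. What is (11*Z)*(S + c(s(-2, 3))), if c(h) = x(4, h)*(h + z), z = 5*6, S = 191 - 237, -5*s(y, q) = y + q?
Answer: -32208/5 ≈ -6441.6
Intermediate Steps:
Z = -8 (Z = -3 - 5 = -8)
s(y, q) = -q/5 - y/5 (s(y, q) = -(y + q)/5 = -(q + y)/5 = -q/5 - y/5)
S = -46
z = 30
c(h) = 120 + 4*h (c(h) = 4*(h + 30) = 4*(30 + h) = 120 + 4*h)
(11*Z)*(S + c(s(-2, 3))) = (11*(-8))*(-46 + (120 + 4*(-⅕*3 - ⅕*(-2)))) = -88*(-46 + (120 + 4*(-⅗ + ⅖))) = -88*(-46 + (120 + 4*(-⅕))) = -88*(-46 + (120 - ⅘)) = -88*(-46 + 596/5) = -88*366/5 = -32208/5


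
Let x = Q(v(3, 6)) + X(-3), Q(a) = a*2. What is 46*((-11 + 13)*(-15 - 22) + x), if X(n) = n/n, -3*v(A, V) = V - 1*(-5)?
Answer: -11086/3 ≈ -3695.3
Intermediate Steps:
v(A, V) = -5/3 - V/3 (v(A, V) = -(V - 1*(-5))/3 = -(V + 5)/3 = -(5 + V)/3 = -5/3 - V/3)
Q(a) = 2*a
X(n) = 1
x = -19/3 (x = 2*(-5/3 - ⅓*6) + 1 = 2*(-5/3 - 2) + 1 = 2*(-11/3) + 1 = -22/3 + 1 = -19/3 ≈ -6.3333)
46*((-11 + 13)*(-15 - 22) + x) = 46*((-11 + 13)*(-15 - 22) - 19/3) = 46*(2*(-37) - 19/3) = 46*(-74 - 19/3) = 46*(-241/3) = -11086/3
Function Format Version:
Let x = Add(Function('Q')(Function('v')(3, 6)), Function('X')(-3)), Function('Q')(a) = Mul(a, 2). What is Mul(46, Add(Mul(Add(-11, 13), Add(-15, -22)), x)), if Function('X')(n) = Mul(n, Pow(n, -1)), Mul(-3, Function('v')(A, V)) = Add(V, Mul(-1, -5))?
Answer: Rational(-11086, 3) ≈ -3695.3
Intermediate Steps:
Function('v')(A, V) = Add(Rational(-5, 3), Mul(Rational(-1, 3), V)) (Function('v')(A, V) = Mul(Rational(-1, 3), Add(V, Mul(-1, -5))) = Mul(Rational(-1, 3), Add(V, 5)) = Mul(Rational(-1, 3), Add(5, V)) = Add(Rational(-5, 3), Mul(Rational(-1, 3), V)))
Function('Q')(a) = Mul(2, a)
Function('X')(n) = 1
x = Rational(-19, 3) (x = Add(Mul(2, Add(Rational(-5, 3), Mul(Rational(-1, 3), 6))), 1) = Add(Mul(2, Add(Rational(-5, 3), -2)), 1) = Add(Mul(2, Rational(-11, 3)), 1) = Add(Rational(-22, 3), 1) = Rational(-19, 3) ≈ -6.3333)
Mul(46, Add(Mul(Add(-11, 13), Add(-15, -22)), x)) = Mul(46, Add(Mul(Add(-11, 13), Add(-15, -22)), Rational(-19, 3))) = Mul(46, Add(Mul(2, -37), Rational(-19, 3))) = Mul(46, Add(-74, Rational(-19, 3))) = Mul(46, Rational(-241, 3)) = Rational(-11086, 3)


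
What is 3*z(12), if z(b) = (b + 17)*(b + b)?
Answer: 2088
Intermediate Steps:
z(b) = 2*b*(17 + b) (z(b) = (17 + b)*(2*b) = 2*b*(17 + b))
3*z(12) = 3*(2*12*(17 + 12)) = 3*(2*12*29) = 3*696 = 2088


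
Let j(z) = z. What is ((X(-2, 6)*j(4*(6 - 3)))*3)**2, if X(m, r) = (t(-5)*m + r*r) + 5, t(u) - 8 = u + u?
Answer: 2624400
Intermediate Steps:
t(u) = 8 + 2*u (t(u) = 8 + (u + u) = 8 + 2*u)
X(m, r) = 5 + r**2 - 2*m (X(m, r) = ((8 + 2*(-5))*m + r*r) + 5 = ((8 - 10)*m + r**2) + 5 = (-2*m + r**2) + 5 = (r**2 - 2*m) + 5 = 5 + r**2 - 2*m)
((X(-2, 6)*j(4*(6 - 3)))*3)**2 = (((5 + 6**2 - 2*(-2))*(4*(6 - 3)))*3)**2 = (((5 + 36 + 4)*(4*3))*3)**2 = ((45*12)*3)**2 = (540*3)**2 = 1620**2 = 2624400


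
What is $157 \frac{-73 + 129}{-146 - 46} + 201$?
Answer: $\frac{3725}{24} \approx 155.21$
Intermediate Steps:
$157 \frac{-73 + 129}{-146 - 46} + 201 = 157 \frac{56}{-192} + 201 = 157 \cdot 56 \left(- \frac{1}{192}\right) + 201 = 157 \left(- \frac{7}{24}\right) + 201 = - \frac{1099}{24} + 201 = \frac{3725}{24}$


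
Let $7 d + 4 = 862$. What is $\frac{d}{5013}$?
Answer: $\frac{286}{11697} \approx 0.024451$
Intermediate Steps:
$d = \frac{858}{7}$ ($d = - \frac{4}{7} + \frac{1}{7} \cdot 862 = - \frac{4}{7} + \frac{862}{7} = \frac{858}{7} \approx 122.57$)
$\frac{d}{5013} = \frac{858}{7 \cdot 5013} = \frac{858}{7} \cdot \frac{1}{5013} = \frac{286}{11697}$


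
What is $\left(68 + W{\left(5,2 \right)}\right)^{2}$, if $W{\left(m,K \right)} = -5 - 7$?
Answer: $3136$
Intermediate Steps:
$W{\left(m,K \right)} = -12$ ($W{\left(m,K \right)} = -5 - 7 = -12$)
$\left(68 + W{\left(5,2 \right)}\right)^{2} = \left(68 - 12\right)^{2} = 56^{2} = 3136$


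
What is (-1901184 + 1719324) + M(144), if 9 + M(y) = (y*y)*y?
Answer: 2804115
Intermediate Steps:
M(y) = -9 + y³ (M(y) = -9 + (y*y)*y = -9 + y²*y = -9 + y³)
(-1901184 + 1719324) + M(144) = (-1901184 + 1719324) + (-9 + 144³) = -181860 + (-9 + 2985984) = -181860 + 2985975 = 2804115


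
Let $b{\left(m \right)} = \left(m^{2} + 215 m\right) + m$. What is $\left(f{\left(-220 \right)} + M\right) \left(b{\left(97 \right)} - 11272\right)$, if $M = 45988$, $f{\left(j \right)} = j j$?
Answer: $1801772532$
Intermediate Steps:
$b{\left(m \right)} = m^{2} + 216 m$
$f{\left(j \right)} = j^{2}$
$\left(f{\left(-220 \right)} + M\right) \left(b{\left(97 \right)} - 11272\right) = \left(\left(-220\right)^{2} + 45988\right) \left(97 \left(216 + 97\right) - 11272\right) = \left(48400 + 45988\right) \left(97 \cdot 313 - 11272\right) = 94388 \left(30361 - 11272\right) = 94388 \cdot 19089 = 1801772532$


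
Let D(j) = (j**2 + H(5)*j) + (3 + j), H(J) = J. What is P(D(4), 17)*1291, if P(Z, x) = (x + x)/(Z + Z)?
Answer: 21947/43 ≈ 510.40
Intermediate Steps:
D(j) = 3 + j**2 + 6*j (D(j) = (j**2 + 5*j) + (3 + j) = 3 + j**2 + 6*j)
P(Z, x) = x/Z (P(Z, x) = (2*x)/((2*Z)) = (2*x)*(1/(2*Z)) = x/Z)
P(D(4), 17)*1291 = (17/(3 + 4**2 + 6*4))*1291 = (17/(3 + 16 + 24))*1291 = (17/43)*1291 = 21947/43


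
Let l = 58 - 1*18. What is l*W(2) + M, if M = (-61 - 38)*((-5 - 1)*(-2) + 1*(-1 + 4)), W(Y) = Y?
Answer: -1405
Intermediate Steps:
l = 40 (l = 58 - 18 = 40)
M = -1485 (M = -99*(-6*(-2) + 1*3) = -99*(12 + 3) = -99*15 = -1485)
l*W(2) + M = 40*2 - 1485 = 80 - 1485 = -1405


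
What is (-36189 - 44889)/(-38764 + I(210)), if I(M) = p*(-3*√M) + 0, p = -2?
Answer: 392863449/187830017 + 121617*√210/375660034 ≈ 2.0963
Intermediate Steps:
I(M) = 6*√M (I(M) = -(-6)*√M + 0 = 6*√M + 0 = 6*√M)
(-36189 - 44889)/(-38764 + I(210)) = (-36189 - 44889)/(-38764 + 6*√210) = -81078/(-38764 + 6*√210)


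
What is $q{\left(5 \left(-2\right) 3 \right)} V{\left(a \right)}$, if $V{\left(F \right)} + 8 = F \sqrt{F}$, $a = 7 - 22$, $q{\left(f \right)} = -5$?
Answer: $40 + 75 i \sqrt{15} \approx 40.0 + 290.47 i$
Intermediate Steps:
$a = -15$ ($a = 7 - 22 = -15$)
$V{\left(F \right)} = -8 + F^{\frac{3}{2}}$ ($V{\left(F \right)} = -8 + F \sqrt{F} = -8 + F^{\frac{3}{2}}$)
$q{\left(5 \left(-2\right) 3 \right)} V{\left(a \right)} = - 5 \left(-8 + \left(-15\right)^{\frac{3}{2}}\right) = - 5 \left(-8 - 15 i \sqrt{15}\right) = 40 + 75 i \sqrt{15}$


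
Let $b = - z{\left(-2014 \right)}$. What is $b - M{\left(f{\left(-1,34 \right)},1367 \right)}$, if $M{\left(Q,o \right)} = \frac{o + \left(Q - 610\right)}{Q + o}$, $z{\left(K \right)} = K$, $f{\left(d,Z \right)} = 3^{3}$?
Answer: $\frac{1403366}{697} \approx 2013.4$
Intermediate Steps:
$f{\left(d,Z \right)} = 27$
$M{\left(Q,o \right)} = \frac{-610 + Q + o}{Q + o}$ ($M{\left(Q,o \right)} = \frac{o + \left(-610 + Q\right)}{Q + o} = \frac{-610 + Q + o}{Q + o}$)
$b = 2014$ ($b = \left(-1\right) \left(-2014\right) = 2014$)
$b - M{\left(f{\left(-1,34 \right)},1367 \right)} = 2014 - \frac{-610 + 27 + 1367}{27 + 1367} = 2014 - \frac{1}{1394} \cdot 784 = 2014 - \frac{392}{697} = \frac{1403366}{697}$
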